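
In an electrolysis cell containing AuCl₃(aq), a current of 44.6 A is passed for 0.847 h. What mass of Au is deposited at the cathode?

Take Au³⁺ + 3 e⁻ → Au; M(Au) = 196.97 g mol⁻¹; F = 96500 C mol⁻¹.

92.5 g

Q = I·t = 44.60 A × 3049.2 s = 136000 C.
n(e⁻) = Q/F = 136000 / 96500 = 1.409 mol.
Au³⁺ + 3 e⁻ → Au, so n(Au) = n(e⁻)/3 = 0.4698 mol.
m = n·M = 0.4698 × 196.97 = 92.5 g.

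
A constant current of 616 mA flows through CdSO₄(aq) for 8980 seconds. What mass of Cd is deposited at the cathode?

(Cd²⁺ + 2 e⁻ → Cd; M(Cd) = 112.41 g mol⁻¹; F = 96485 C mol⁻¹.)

Q = I·t = 0.6160 A × 8980.0 s = 5532 C.
n(e⁻) = Q/F = 5532 / 96485 = 0.05733 mol.
Cd²⁺ + 2 e⁻ → Cd, so n(Cd) = n(e⁻)/2 = 0.02867 mol.
m = n·M = 0.02867 × 112.41 = 3.22 g.

3.22 g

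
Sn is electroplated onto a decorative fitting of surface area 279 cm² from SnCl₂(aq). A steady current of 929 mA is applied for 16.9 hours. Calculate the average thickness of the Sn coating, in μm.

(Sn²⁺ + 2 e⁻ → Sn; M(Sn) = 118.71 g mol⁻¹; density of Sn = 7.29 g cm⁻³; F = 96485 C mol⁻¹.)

171 μm

Q = I·t = 0.9290 × 60840 = 56520 C; n(e⁻) = 0.5858 mol.
n(Sn) = n(e⁻)/2 = 0.2929 mol, so m = 0.2929 × 118.71 = 34.77 g.
Volume = m/ρ = 34.77 / 7.29 = 4.770 cm³.
Thickness = V/A = 4.770 / 279 = 0.0171 cm = 171 μm.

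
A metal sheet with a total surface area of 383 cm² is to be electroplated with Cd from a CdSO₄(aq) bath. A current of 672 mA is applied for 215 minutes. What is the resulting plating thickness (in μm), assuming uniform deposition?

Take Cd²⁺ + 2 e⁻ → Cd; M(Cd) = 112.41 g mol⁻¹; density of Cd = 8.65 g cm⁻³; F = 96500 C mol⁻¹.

15.2 μm

Q = I·t = 0.6720 × 12900 = 8669 C; n(e⁻) = 0.08983 mol.
n(Cd) = n(e⁻)/2 = 0.04492 mol, so m = 0.04492 × 112.41 = 5.049 g.
Volume = m/ρ = 5.049 / 8.65 = 0.5837 cm³.
Thickness = V/A = 0.5837 / 383 = 0.00152 cm = 15.2 μm.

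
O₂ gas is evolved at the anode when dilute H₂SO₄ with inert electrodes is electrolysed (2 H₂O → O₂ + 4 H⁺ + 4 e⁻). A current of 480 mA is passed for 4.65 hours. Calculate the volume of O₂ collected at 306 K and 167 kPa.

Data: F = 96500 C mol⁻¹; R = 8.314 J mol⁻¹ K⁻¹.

0.317 L

Q = I·t = 0.4800 A × 16740 s = 8035 C.
n(e⁻) = Q/F = 8035 / 96500 = 0.08327 mol.
4 electrons are transferred per O₂ molecule, so n(O₂) = 0.08327 / 4 = 0.02082 mol.
V = nRT/P = (0.02082 × 8.314 × 306) / (167 × 10³ Pa) = 3.17 × 10⁻⁴ m³ = 0.317 L.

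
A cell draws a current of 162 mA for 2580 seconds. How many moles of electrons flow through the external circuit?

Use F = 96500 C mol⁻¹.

0.00433 mol

Q = I·t = 0.1620 A × 2580.0 s = 418.0 C.
n(e⁻) = Q/F = 418.0 / 96500 = 0.00433 mol.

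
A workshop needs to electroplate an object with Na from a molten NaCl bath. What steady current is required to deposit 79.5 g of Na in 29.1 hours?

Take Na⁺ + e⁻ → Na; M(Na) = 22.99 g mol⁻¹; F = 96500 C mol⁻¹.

n(Na) = 79.5 / 22.99 = 3.458 mol.
n(e⁻) = 1 × 3.458 = 3.458 mol.
Q = n(e⁻)·F = 3.458 × 96500 = 333700 C.
I = Q/t = 333700 / 104760 s = 3.19 A.

3.19 A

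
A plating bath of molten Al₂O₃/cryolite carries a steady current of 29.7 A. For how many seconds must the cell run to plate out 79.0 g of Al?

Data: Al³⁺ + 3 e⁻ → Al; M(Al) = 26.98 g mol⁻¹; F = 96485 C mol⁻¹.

28500 s

n(Al) = m/M = 79.0 / 26.98 = 2.928 mol.
Each Al atom requires 3 electrons, so n(e⁻) = 3 × 2.928 = 8.784 mol.
Q = n(e⁻)·F = 8.784 × 96485 = 847600 C.
t = Q/I = 847600 / 29.70 A = 28540 s.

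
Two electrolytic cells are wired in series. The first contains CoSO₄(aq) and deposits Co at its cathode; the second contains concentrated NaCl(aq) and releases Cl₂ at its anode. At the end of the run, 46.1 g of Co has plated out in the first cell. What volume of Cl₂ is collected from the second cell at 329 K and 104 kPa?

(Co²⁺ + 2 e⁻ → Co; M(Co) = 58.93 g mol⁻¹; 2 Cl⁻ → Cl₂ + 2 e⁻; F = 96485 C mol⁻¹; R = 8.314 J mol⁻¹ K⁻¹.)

n(Co) = 46.1 / 58.93 = 0.7823 mol, so n(e⁻) = 2 × 0.7823 = 1.565 mol.
The cells are in series, so the same 1.565 mol of electrons passes through the second cell.
2 Cl⁻ → Cl₂ + 2 e⁻ — 2 mol e⁻ per mol Cl₂, so n(Cl₂) = 1.565/2 = 0.7823 mol.
V = nRT/P = (0.7823 × 8.314 × 329) / (104 × 10³) = 0.0206 m³ = 20.6 L.

20.6 L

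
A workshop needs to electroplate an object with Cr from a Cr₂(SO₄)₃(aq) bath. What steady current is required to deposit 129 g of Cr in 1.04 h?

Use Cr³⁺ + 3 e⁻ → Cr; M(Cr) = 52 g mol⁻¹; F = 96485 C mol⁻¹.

192 A

n(Cr) = 129 / 52 = 2.481 mol.
n(e⁻) = 3 × 2.481 = 7.442 mol.
Q = n(e⁻)·F = 7.442 × 96485 = 718100 C.
I = Q/t = 718100 / 3744.0 s = 192 A.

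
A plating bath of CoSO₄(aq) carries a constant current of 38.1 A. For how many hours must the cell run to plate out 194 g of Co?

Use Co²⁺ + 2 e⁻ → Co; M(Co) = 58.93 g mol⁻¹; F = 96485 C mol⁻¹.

n(Co) = m/M = 194 / 58.93 = 3.292 mol.
Each Co atom requires 2 electrons, so n(e⁻) = 2 × 3.292 = 6.584 mol.
Q = n(e⁻)·F = 6.584 × 96485 = 635300 C.
t = Q/I = 635300 / 38.10 A = 16670 s = 4.63 h.

4.63 h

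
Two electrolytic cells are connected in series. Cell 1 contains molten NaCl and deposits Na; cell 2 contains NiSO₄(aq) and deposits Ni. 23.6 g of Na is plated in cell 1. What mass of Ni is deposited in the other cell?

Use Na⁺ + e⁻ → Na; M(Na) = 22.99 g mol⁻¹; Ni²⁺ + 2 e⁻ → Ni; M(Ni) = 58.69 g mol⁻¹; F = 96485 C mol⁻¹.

n(Na) = 23.6 / 22.99 = 1.027 mol.
Since Na⁺ + e⁻ → Na, n(e⁻) passed = 1 × 1.027 = 1.027 mol.
Cells in series carry the same charge, so the same 1.027 mol of electrons passes through cell 2.
Ni²⁺ + 2 e⁻ → Ni, so n(Ni) = 1.027 / 2 = 0.5133 mol.
m(Ni) = 0.5133 × 58.69 = 30.1 g.

30.1 g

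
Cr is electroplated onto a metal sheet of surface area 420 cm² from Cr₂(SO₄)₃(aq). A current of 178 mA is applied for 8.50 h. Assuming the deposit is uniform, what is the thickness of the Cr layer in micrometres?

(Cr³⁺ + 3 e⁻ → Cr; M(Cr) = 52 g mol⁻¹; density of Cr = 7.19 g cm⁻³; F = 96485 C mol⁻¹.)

Q = I·t = 0.1780 × 30600 = 5447 C; n(e⁻) = 0.05645 mol.
n(Cr) = n(e⁻)/3 = 0.01882 mol, so m = 0.01882 × 52 = 0.9785 g.
Volume = m/ρ = 0.9785 / 7.19 = 0.1361 cm³.
Thickness = V/A = 0.1361 / 420 = 3.24 × 10⁻⁴ cm = 3.24 μm.

3.24 μm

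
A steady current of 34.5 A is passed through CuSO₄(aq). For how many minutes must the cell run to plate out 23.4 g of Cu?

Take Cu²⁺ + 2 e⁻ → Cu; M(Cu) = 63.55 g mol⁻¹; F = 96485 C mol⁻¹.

34.3 min

n(Cu) = m/M = 23.4 / 63.55 = 0.3682 mol.
Each Cu atom requires 2 electrons, so n(e⁻) = 2 × 0.3682 = 0.7364 mol.
Q = n(e⁻)·F = 0.7364 × 96485 = 71050 C.
t = Q/I = 71050 / 34.50 A = 2060 s = 34.3 min.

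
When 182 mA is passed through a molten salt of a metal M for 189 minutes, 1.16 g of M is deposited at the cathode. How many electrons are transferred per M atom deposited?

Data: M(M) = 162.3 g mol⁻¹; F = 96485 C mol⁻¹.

Q = I·t = 0.1820 A × 11340 s = 2064 C, so n(e⁻) = 2064/96485 = 0.02139 mol.
n(M) deposited = 1.16 / 162.3 = 0.007147 mol.
Electrons per atom = n(e⁻)/n(M) = 0.02139 / 0.007147 = 2.99 ≈ 3, so the ion is M³⁺.

3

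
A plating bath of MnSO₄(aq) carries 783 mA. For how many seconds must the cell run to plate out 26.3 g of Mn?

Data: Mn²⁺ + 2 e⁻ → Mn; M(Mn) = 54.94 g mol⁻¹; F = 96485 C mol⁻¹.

1.18 × 10⁵ s

n(Mn) = m/M = 26.3 / 54.94 = 0.4787 mol.
Each Mn atom requires 2 electrons, so n(e⁻) = 2 × 0.4787 = 0.9574 mol.
Q = n(e⁻)·F = 0.9574 × 96485 = 92380 C.
t = Q/I = 92380 / 0.7830 A = 118000 s.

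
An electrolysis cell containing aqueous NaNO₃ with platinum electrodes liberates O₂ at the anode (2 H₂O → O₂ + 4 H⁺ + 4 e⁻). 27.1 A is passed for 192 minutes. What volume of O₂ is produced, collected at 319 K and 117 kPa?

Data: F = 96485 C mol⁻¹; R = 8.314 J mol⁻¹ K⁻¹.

Q = I·t = 27.10 A × 11520 s = 312200 C.
n(e⁻) = Q/F = 312200 / 96485 = 3.236 mol.
4 electrons are transferred per O₂ molecule, so n(O₂) = 3.236 / 4 = 0.8089 mol.
V = nRT/P = (0.8089 × 8.314 × 319) / (117 × 10³ Pa) = 0.0183 m³ = 18.3 L.

18.3 L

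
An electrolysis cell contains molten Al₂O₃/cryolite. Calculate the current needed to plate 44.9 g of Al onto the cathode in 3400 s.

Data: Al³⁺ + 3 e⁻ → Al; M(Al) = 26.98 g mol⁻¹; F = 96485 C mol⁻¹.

142 A

n(Al) = 44.9 / 26.98 = 1.664 mol.
n(e⁻) = 3 × 1.664 = 4.993 mol.
Q = n(e⁻)·F = 4.993 × 96485 = 481700 C.
I = Q/t = 481700 / 3400.0 s = 142 A.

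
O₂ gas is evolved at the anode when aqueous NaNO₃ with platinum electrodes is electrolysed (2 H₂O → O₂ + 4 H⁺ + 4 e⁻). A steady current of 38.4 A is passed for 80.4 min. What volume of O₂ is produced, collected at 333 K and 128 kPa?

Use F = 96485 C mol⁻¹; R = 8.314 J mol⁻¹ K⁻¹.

Q = I·t = 38.40 A × 4824.0 s = 185200 C.
n(e⁻) = Q/F = 185200 / 96485 = 1.920 mol.
4 electrons are transferred per O₂ molecule, so n(O₂) = 1.920 / 4 = 0.4800 mol.
V = nRT/P = (0.4800 × 8.314 × 333) / (128 × 10³ Pa) = 0.0104 m³ = 10.4 L.

10.4 L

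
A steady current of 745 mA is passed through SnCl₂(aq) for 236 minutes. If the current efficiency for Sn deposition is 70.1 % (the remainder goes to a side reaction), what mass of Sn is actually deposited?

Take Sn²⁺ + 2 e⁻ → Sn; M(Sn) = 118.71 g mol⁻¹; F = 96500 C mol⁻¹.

Q = I·t = 0.7450 × 14160 = 10550 C.
n(e⁻) = 10550/96500 = 0.1093 mol; theoretically n(Sn) = 0.1093/2 = 0.05466 mol, m_theo = 6.489 g.
At 70.1 % efficiency, m_actual = 0.701 × 6.489 = 4.55 g.

4.55 g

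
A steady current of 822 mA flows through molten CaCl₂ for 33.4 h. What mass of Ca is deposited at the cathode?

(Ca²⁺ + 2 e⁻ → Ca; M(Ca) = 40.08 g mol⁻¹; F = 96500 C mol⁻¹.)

20.5 g

Q = I·t = 0.8220 A × 120240 s = 98840 C.
n(e⁻) = Q/F = 98840 / 96500 = 1.024 mol.
Ca²⁺ + 2 e⁻ → Ca, so n(Ca) = n(e⁻)/2 = 0.5121 mol.
m = n·M = 0.5121 × 40.08 = 20.5 g.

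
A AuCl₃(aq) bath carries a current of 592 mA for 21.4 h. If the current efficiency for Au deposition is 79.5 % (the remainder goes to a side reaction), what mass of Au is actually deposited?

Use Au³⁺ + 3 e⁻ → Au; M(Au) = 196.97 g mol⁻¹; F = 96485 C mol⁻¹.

Q = I·t = 0.5920 × 77040 = 45610 C.
n(e⁻) = 45610/96485 = 0.4727 mol; theoretically n(Au) = 0.4727/3 = 0.1576 mol, m_theo = 31.04 g.
At 79.5 % efficiency, m_actual = 0.795 × 31.04 = 24.7 g.

24.7 g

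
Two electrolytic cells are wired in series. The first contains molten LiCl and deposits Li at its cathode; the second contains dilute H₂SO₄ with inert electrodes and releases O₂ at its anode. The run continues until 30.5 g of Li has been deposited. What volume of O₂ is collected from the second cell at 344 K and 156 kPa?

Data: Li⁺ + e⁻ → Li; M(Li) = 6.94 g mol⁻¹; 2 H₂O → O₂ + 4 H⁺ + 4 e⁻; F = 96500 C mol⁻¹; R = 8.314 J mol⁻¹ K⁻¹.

20.1 L

n(Li) = 30.5 / 6.94 = 4.395 mol, so n(e⁻) = 1 × 4.395 = 4.395 mol.
The cells are in series, so the same 4.395 mol of electrons passes through the second cell.
2 H₂O → O₂ + 4 H⁺ + 4 e⁻ — 4 mol e⁻ per mol O₂, so n(O₂) = 4.395/4 = 1.099 mol.
V = nRT/P = (1.099 × 8.314 × 344) / (156 × 10³) = 0.0201 m³ = 20.1 L.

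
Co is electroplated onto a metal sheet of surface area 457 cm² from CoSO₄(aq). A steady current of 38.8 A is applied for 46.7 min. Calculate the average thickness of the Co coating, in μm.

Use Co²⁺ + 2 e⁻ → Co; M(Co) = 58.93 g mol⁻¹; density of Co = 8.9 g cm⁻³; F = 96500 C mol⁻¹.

Q = I·t = 38.80 × 2802.0 = 108700 C; n(e⁻) = 1.127 mol.
n(Co) = n(e⁻)/2 = 0.5633 mol, so m = 0.5633 × 58.93 = 33.20 g.
Volume = m/ρ = 33.20 / 8.9 = 3.730 cm³.
Thickness = V/A = 3.730 / 457 = 0.00816 cm = 81.6 μm.

81.6 μm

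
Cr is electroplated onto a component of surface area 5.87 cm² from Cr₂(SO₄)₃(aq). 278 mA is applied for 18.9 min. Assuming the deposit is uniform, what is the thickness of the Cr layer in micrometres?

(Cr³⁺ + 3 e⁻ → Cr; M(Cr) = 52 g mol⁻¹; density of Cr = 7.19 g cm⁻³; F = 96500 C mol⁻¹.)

13.4 μm

Q = I·t = 0.2780 × 1134.0 = 315.3 C; n(e⁻) = 0.003267 mol.
n(Cr) = n(e⁻)/3 = 0.001089 mol, so m = 0.001089 × 52 = 0.05663 g.
Volume = m/ρ = 0.05663 / 7.19 = 0.007876 cm³.
Thickness = V/A = 0.007876 / 5.87 = 0.00134 cm = 13.4 μm.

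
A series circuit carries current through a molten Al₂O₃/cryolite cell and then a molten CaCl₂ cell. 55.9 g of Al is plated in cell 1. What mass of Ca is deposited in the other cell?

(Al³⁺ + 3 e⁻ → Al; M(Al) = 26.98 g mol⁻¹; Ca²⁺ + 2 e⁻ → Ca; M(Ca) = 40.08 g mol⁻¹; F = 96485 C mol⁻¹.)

125 g

n(Al) = 55.9 / 26.98 = 2.072 mol.
Since Al³⁺ + 3 e⁻ → Al, n(e⁻) passed = 3 × 2.072 = 6.216 mol.
Cells in series carry the same charge, so the same 6.216 mol of electrons passes through cell 2.
Ca²⁺ + 2 e⁻ → Ca, so n(Ca) = 6.216 / 2 = 3.108 mol.
m(Ca) = 3.108 × 40.08 = 125 g.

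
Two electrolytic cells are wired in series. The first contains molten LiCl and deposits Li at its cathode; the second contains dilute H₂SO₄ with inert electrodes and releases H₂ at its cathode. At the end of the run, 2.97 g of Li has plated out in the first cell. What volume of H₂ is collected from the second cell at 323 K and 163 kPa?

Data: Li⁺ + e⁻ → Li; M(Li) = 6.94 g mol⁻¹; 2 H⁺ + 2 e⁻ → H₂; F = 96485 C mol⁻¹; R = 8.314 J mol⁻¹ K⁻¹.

3.53 L

n(Li) = 2.97 / 6.94 = 0.4280 mol, so n(e⁻) = 1 × 0.4280 = 0.4280 mol.
The cells are in series, so the same 0.4280 mol of electrons passes through the second cell.
2 H⁺ + 2 e⁻ → H₂ — 2 mol e⁻ per mol H₂, so n(H₂) = 0.4280/2 = 0.2140 mol.
V = nRT/P = (0.2140 × 8.314 × 323) / (163 × 10³) = 0.00353 m³ = 3.53 L.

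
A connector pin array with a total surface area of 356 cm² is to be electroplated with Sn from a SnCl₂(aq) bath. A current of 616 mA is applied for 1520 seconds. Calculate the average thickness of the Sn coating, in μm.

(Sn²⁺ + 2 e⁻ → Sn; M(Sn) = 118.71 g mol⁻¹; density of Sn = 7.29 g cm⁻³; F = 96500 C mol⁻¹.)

Q = I·t = 0.6160 × 1520.0 = 936.3 C; n(e⁻) = 0.009703 mol.
n(Sn) = n(e⁻)/2 = 0.004851 mol, so m = 0.004851 × 118.71 = 0.5759 g.
Volume = m/ρ = 0.5759 / 7.29 = 0.07900 cm³.
Thickness = V/A = 0.07900 / 356 = 2.22 × 10⁻⁴ cm = 2.22 μm.

2.22 μm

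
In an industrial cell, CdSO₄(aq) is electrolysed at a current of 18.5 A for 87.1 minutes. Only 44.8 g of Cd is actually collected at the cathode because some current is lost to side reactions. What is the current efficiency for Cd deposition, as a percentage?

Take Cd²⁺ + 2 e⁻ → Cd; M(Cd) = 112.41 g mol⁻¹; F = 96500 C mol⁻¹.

Q = I·t = 18.50 × 5226.0 = 96680 C; n(e⁻) = 96680/96500 = 1.002 mol.
Theoretical n(Cd) = n(e⁻)/2 = 0.5009 mol, i.e. m_theo = 0.5009 × 112.41 = 56.31 g.
Efficiency = m_actual / m_theo = 44.8 / 56.31 = 79.6 %.

79.6 %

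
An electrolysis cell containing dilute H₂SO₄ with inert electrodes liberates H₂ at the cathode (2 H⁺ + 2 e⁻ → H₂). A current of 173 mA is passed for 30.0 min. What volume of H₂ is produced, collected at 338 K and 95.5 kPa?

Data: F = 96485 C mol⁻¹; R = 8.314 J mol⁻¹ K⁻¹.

Q = I·t = 0.1730 A × 1800.0 s = 311.4 C.
n(e⁻) = Q/F = 311.4 / 96485 = 0.003227 mol.
2 electrons are transferred per H₂ molecule, so n(H₂) = 0.003227 / 2 = 0.001614 mol.
V = nRT/P = (0.001614 × 8.314 × 338) / (95.5 × 10³ Pa) = 4.75 × 10⁻⁵ m³ = 0.0475 L.

0.0475 L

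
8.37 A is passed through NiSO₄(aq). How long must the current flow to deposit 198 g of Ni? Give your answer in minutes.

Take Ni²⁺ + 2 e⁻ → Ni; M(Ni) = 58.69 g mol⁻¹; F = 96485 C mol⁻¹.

n(Ni) = m/M = 198 / 58.69 = 3.374 mol.
Each Ni atom requires 2 electrons, so n(e⁻) = 2 × 3.374 = 6.747 mol.
Q = n(e⁻)·F = 6.747 × 96485 = 651000 C.
t = Q/I = 651000 / 8.370 A = 77780 s = 1300 min.

1300 min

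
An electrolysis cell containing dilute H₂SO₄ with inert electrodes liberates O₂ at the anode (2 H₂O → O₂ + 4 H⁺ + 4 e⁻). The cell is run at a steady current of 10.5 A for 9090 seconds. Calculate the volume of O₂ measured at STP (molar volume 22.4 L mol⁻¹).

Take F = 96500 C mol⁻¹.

Q = I·t = 10.50 A × 9090.0 s = 95440 C.
n(e⁻) = Q/F = 95440 / 96500 = 0.9891 mol.
4 electrons are transferred per O₂ molecule, so n(O₂) = 0.9891 / 4 = 0.2473 mol.
V = n × V_m = 0.2473 × 22.4 = 5.54 L.

5.54 L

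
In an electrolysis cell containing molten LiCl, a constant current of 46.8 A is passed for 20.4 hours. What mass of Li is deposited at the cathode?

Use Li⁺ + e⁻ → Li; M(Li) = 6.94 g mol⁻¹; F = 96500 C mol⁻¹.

Q = I·t = 46.80 A × 73440 s = 3437000 C.
n(e⁻) = Q/F = 3437000 / 96500 = 35.62 mol.
Li⁺ + e⁻ → Li, so n(Li) = n(e⁻)/1 = 35.62 mol.
m = n·M = 35.62 × 6.94 = 247 g.

247 g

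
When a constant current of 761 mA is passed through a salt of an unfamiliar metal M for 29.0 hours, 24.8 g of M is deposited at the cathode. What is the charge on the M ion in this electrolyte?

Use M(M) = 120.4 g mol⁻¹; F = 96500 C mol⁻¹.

+4

Q = I·t = 0.7610 A × 104400 s = 79450 C, so n(e⁻) = 79450/96500 = 0.8233 mol.
n(M) deposited = 24.8 / 120.4 = 0.2060 mol.
Electrons per atom = n(e⁻)/n(M) = 0.8233 / 0.2060 = 4.00 ≈ 4, so the ion is M⁴⁺.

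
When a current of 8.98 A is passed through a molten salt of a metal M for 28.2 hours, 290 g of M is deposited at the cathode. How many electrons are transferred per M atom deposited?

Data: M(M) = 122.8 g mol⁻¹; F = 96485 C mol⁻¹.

4

Q = I·t = 8.980 A × 101520 s = 911600 C, so n(e⁻) = 911600/96485 = 9.449 mol.
n(M) deposited = 290 / 122.8 = 2.362 mol.
Electrons per atom = n(e⁻)/n(M) = 9.449 / 2.362 = 4.00 ≈ 4, so the ion is M⁴⁺.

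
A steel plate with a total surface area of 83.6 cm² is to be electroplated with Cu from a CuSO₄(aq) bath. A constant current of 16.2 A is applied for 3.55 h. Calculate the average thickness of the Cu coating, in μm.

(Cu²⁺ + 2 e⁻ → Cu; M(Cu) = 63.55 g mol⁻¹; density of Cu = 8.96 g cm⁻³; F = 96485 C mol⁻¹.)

910 μm

Q = I·t = 16.20 × 12780 = 207000 C; n(e⁻) = 2.146 mol.
n(Cu) = n(e⁻)/2 = 1.073 mol, so m = 1.073 × 63.55 = 68.18 g.
Volume = m/ρ = 68.18 / 8.96 = 7.610 cm³.
Thickness = V/A = 7.610 / 83.6 = 0.0910 cm = 910 μm.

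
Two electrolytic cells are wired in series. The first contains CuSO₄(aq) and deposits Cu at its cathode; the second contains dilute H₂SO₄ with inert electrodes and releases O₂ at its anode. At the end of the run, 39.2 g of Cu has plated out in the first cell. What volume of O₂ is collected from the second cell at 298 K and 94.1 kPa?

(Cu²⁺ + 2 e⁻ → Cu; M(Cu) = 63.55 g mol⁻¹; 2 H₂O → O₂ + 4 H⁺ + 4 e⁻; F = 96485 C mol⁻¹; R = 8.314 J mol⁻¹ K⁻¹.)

8.12 L

n(Cu) = 39.2 / 63.55 = 0.6168 mol, so n(e⁻) = 2 × 0.6168 = 1.234 mol.
The cells are in series, so the same 1.234 mol of electrons passes through the second cell.
2 H₂O → O₂ + 4 H⁺ + 4 e⁻ — 4 mol e⁻ per mol O₂, so n(O₂) = 1.234/4 = 0.3084 mol.
V = nRT/P = (0.3084 × 8.314 × 298) / (94.1 × 10³) = 0.00812 m³ = 8.12 L.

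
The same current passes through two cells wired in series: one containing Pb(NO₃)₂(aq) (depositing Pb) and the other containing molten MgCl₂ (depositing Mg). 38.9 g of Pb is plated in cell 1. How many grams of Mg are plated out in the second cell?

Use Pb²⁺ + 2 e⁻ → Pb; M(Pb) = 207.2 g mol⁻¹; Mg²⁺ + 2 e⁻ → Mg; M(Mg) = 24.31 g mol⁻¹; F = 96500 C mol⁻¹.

n(Pb) = 38.9 / 207.2 = 0.1877 mol.
Since Pb²⁺ + 2 e⁻ → Pb, n(e⁻) passed = 2 × 0.1877 = 0.3755 mol.
Cells in series carry the same charge, so the same 0.3755 mol of electrons passes through cell 2.
Mg²⁺ + 2 e⁻ → Mg, so n(Mg) = 0.3755 / 2 = 0.1877 mol.
m(Mg) = 0.1877 × 24.31 = 4.56 g.

4.56 g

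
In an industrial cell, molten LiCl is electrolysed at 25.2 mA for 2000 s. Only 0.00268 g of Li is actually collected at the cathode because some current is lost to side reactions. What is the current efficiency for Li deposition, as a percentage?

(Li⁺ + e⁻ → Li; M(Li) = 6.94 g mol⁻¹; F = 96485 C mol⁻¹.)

73.9 %

Q = I·t = 0.02520 × 2000.0 = 50.40 C; n(e⁻) = 50.40/96485 = 0.0005224 mol.
Theoretical n(Li) = n(e⁻)/1 = 0.0005224 mol, i.e. m_theo = 0.0005224 × 6.94 = 0.003625 g.
Efficiency = m_actual / m_theo = 0.00268 / 0.003625 = 73.9 %.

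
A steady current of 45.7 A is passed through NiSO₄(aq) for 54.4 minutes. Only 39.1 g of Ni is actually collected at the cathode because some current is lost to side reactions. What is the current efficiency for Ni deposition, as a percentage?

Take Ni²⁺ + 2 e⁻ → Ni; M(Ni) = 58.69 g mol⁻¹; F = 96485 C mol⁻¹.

86.2 %

Q = I·t = 45.70 × 3264.0 = 149200 C; n(e⁻) = 149200/96485 = 1.546 mol.
Theoretical n(Ni) = n(e⁻)/2 = 0.7730 mol, i.e. m_theo = 0.7730 × 58.69 = 45.37 g.
Efficiency = m_actual / m_theo = 39.1 / 45.37 = 86.2 %.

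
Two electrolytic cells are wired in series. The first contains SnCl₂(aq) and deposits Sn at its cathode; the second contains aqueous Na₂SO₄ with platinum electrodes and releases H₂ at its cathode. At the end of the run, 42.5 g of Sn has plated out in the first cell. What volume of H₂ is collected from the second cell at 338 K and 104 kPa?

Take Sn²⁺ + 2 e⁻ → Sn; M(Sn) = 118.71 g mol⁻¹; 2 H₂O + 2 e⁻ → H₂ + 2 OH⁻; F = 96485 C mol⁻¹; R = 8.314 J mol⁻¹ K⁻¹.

n(Sn) = 42.5 / 118.71 = 0.3580 mol, so n(e⁻) = 2 × 0.3580 = 0.7160 mol.
The cells are in series, so the same 0.7160 mol of electrons passes through the second cell.
2 H₂O + 2 e⁻ → H₂ + 2 OH⁻ — 2 mol e⁻ per mol H₂, so n(H₂) = 0.7160/2 = 0.3580 mol.
V = nRT/P = (0.3580 × 8.314 × 338) / (104 × 10³) = 0.00967 m³ = 9.67 L.

9.67 L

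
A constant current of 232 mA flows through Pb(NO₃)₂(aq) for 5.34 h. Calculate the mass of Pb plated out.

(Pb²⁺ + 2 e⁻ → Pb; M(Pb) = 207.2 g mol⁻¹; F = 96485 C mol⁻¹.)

4.79 g

Q = I·t = 0.2320 A × 19224 s = 4460 C.
n(e⁻) = Q/F = 4460 / 96485 = 0.04622 mol.
Pb²⁺ + 2 e⁻ → Pb, so n(Pb) = n(e⁻)/2 = 0.02311 mol.
m = n·M = 0.02311 × 207.2 = 4.79 g.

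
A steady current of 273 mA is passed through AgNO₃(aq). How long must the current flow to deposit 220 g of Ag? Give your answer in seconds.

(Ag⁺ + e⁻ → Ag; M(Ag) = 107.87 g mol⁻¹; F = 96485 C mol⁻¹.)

n(Ag) = m/M = 220 / 107.87 = 2.039 mol.
Each Ag atom requires 1 electron, so n(e⁻) = 1 × 2.039 = 2.039 mol.
Q = n(e⁻)·F = 2.039 × 96485 = 196800 C.
t = Q/I = 196800 / 0.2730 A = 720800 s.

7.21 × 10⁵ s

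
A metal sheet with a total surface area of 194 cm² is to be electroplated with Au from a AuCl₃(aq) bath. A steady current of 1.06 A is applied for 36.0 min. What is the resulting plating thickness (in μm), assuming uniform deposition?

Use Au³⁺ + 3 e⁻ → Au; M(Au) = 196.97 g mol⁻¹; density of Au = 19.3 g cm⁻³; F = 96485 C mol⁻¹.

Q = I·t = 1.060 × 2160.0 = 2290 C; n(e⁻) = 0.02373 mol.
n(Au) = n(e⁻)/3 = 0.007910 mol, so m = 0.007910 × 196.97 = 1.558 g.
Volume = m/ρ = 1.558 / 19.3 = 0.08073 cm³.
Thickness = V/A = 0.08073 / 194 = 4.16 × 10⁻⁴ cm = 4.16 μm.

4.16 μm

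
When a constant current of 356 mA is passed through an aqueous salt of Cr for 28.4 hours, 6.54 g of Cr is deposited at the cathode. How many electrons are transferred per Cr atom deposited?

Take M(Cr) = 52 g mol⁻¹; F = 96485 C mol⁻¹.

3

Q = I·t = 0.3560 A × 102240 s = 36400 C, so n(e⁻) = 36400/96485 = 0.3772 mol.
n(Cr) deposited = 6.54 / 52 = 0.1258 mol.
Electrons per atom = n(e⁻)/n(Cr) = 0.3772 / 0.1258 = 3.00 ≈ 3, so the ion is Cr³⁺.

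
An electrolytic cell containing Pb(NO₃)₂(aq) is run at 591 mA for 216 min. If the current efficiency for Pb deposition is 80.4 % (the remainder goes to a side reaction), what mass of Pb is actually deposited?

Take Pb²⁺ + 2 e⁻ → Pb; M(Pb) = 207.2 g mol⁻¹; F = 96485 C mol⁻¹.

6.61 g

Q = I·t = 0.5910 × 12960 = 7659 C.
n(e⁻) = 7659/96485 = 0.07938 mol; theoretically n(Pb) = 0.07938/2 = 0.03969 mol, m_theo = 8.224 g.
At 80.4 % efficiency, m_actual = 0.804 × 8.224 = 6.61 g.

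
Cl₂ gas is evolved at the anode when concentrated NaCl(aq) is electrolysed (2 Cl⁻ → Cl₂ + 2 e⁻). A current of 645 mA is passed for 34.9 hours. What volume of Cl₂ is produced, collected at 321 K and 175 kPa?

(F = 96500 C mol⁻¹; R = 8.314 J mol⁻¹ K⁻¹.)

Q = I·t = 0.6450 A × 125640 s = 81040 C.
n(e⁻) = Q/F = 81040 / 96500 = 0.8398 mol.
2 electrons are transferred per Cl₂ molecule, so n(Cl₂) = 0.8398 / 2 = 0.4199 mol.
V = nRT/P = (0.4199 × 8.314 × 321) / (175 × 10³ Pa) = 0.00640 m³ = 6.40 L.

6.40 L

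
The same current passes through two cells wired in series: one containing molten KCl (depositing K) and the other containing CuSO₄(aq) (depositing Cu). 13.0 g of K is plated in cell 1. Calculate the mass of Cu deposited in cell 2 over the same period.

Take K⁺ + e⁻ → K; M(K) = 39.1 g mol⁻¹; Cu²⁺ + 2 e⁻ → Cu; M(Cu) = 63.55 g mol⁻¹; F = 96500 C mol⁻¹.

n(K) = 13.0 / 39.1 = 0.3325 mol.
Since K⁺ + e⁻ → K, n(e⁻) passed = 1 × 0.3325 = 0.3325 mol.
Cells in series carry the same charge, so the same 0.3325 mol of electrons passes through cell 2.
Cu²⁺ + 2 e⁻ → Cu, so n(Cu) = 0.3325 / 2 = 0.1662 mol.
m(Cu) = 0.1662 × 63.55 = 10.6 g.

10.6 g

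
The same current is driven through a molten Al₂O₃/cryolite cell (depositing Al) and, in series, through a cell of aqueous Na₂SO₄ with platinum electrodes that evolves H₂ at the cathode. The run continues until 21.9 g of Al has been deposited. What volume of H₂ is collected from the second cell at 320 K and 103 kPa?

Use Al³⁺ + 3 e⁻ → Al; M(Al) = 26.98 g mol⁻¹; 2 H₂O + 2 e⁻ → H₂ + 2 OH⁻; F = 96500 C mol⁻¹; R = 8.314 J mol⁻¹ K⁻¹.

n(Al) = 21.9 / 26.98 = 0.8117 mol, so n(e⁻) = 3 × 0.8117 = 2.435 mol.
The cells are in series, so the same 2.435 mol of electrons passes through the second cell.
2 H₂O + 2 e⁻ → H₂ + 2 OH⁻ — 2 mol e⁻ per mol H₂, so n(H₂) = 2.435/2 = 1.218 mol.
V = nRT/P = (1.218 × 8.314 × 320) / (103 × 10³) = 0.0314 m³ = 31.4 L.

31.4 L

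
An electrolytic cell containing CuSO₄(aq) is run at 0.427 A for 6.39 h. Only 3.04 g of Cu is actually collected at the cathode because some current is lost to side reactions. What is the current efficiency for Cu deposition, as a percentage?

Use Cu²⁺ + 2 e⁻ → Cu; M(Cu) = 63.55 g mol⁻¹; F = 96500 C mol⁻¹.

Q = I·t = 0.4270 × 23004 = 9823 C; n(e⁻) = 9823/96500 = 0.1018 mol.
Theoretical n(Cu) = n(e⁻)/2 = 0.05089 mol, i.e. m_theo = 0.05089 × 63.55 = 3.234 g.
Efficiency = m_actual / m_theo = 3.04 / 3.234 = 94.0 %.

94.0 %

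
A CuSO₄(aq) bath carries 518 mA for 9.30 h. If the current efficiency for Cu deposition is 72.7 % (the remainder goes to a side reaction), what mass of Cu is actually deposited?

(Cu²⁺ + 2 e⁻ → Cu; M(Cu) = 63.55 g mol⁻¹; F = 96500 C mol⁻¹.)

4.15 g

Q = I·t = 0.5180 × 33480 = 17340 C.
n(e⁻) = 17340/96500 = 0.1797 mol; theoretically n(Cu) = 0.1797/2 = 0.08986 mol, m_theo = 5.710 g.
At 72.7 % efficiency, m_actual = 0.727 × 5.710 = 4.15 g.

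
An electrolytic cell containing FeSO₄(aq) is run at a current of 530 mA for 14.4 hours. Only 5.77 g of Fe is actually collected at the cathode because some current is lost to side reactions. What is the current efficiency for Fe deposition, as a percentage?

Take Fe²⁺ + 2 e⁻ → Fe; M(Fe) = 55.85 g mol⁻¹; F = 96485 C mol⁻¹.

72.6 %

Q = I·t = 0.5300 × 51840 = 27480 C; n(e⁻) = 27480/96485 = 0.2848 mol.
Theoretical n(Fe) = n(e⁻)/2 = 0.1424 mol, i.e. m_theo = 0.1424 × 55.85 = 7.952 g.
Efficiency = m_actual / m_theo = 5.77 / 7.952 = 72.6 %.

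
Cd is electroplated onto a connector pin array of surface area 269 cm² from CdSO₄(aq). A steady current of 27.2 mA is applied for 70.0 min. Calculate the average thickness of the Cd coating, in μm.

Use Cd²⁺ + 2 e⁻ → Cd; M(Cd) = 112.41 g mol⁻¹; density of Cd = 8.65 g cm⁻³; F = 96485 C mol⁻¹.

Q = I·t = 0.02720 × 4200.0 = 114.2 C; n(e⁻) = 0.001184 mol.
n(Cd) = n(e⁻)/2 = 0.0005920 mol, so m = 0.0005920 × 112.41 = 0.06655 g.
Volume = m/ρ = 0.06655 / 8.65 = 0.007693 cm³.
Thickness = V/A = 0.007693 / 269 = 2.86 × 10⁻⁵ cm = 0.286 μm.

0.286 μm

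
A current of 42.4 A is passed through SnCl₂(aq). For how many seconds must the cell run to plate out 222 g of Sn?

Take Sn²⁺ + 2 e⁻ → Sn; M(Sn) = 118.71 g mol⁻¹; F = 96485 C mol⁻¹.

n(Sn) = m/M = 222 / 118.71 = 1.870 mol.
Each Sn atom requires 2 electrons, so n(e⁻) = 2 × 1.870 = 3.740 mol.
Q = n(e⁻)·F = 3.740 × 96485 = 360900 C.
t = Q/I = 360900 / 42.40 A = 8511 s.

8510 s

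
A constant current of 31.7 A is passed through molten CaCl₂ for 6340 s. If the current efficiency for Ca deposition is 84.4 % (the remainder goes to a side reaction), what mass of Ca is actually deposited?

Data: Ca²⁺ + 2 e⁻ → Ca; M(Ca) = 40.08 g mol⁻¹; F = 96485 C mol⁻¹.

35.2 g

Q = I·t = 31.70 × 6340.0 = 201000 C.
n(e⁻) = 201000/96485 = 2.083 mol; theoretically n(Ca) = 2.083/2 = 1.041 mol, m_theo = 41.74 g.
At 84.4 % efficiency, m_actual = 0.844 × 41.74 = 35.2 g.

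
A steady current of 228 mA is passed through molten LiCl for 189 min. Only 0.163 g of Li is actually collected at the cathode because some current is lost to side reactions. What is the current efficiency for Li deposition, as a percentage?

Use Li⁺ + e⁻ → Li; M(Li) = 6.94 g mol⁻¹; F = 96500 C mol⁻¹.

Q = I·t = 0.2280 × 11340 = 2586 C; n(e⁻) = 2586/96500 = 0.02679 mol.
Theoretical n(Li) = n(e⁻)/1 = 0.02679 mol, i.e. m_theo = 0.02679 × 6.94 = 0.1859 g.
Efficiency = m_actual / m_theo = 0.163 / 0.1859 = 87.7 %.

87.7 %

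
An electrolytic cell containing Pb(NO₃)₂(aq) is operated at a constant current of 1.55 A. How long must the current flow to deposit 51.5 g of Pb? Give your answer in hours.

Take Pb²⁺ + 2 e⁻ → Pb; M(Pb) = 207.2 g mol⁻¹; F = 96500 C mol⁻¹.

8.60 h

n(Pb) = m/M = 51.5 / 207.2 = 0.2486 mol.
Each Pb atom requires 2 electrons, so n(e⁻) = 2 × 0.2486 = 0.4971 mol.
Q = n(e⁻)·F = 0.4971 × 96500 = 47970 C.
t = Q/I = 47970 / 1.550 A = 30950 s = 8.60 h.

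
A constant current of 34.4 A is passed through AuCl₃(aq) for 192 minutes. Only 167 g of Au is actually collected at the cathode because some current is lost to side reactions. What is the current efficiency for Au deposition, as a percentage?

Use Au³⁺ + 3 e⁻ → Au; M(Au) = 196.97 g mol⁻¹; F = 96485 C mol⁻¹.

61.9 %

Q = I·t = 34.40 × 11520 = 396300 C; n(e⁻) = 396300/96485 = 4.107 mol.
Theoretical n(Au) = n(e⁻)/3 = 1.369 mol, i.e. m_theo = 1.369 × 196.97 = 269.7 g.
Efficiency = m_actual / m_theo = 167 / 269.7 = 61.9 %.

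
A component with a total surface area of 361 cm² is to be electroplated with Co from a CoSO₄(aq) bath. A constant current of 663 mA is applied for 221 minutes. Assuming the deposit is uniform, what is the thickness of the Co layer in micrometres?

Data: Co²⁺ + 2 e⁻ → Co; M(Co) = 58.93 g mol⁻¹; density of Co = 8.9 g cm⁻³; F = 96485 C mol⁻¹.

Q = I·t = 0.6630 × 13260 = 8791 C; n(e⁻) = 0.09112 mol.
n(Co) = n(e⁻)/2 = 0.04556 mol, so m = 0.04556 × 58.93 = 2.685 g.
Volume = m/ρ = 2.685 / 8.9 = 0.3017 cm³.
Thickness = V/A = 0.3017 / 361 = 8.36 × 10⁻⁴ cm = 8.36 μm.

8.36 μm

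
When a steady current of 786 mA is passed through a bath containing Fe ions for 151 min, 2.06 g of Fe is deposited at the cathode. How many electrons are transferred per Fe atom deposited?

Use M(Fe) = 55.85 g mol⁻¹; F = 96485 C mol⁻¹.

2

Q = I·t = 0.7860 A × 9060.0 s = 7121 C, so n(e⁻) = 7121/96485 = 0.07381 mol.
n(Fe) deposited = 2.06 / 55.85 = 0.03688 mol.
Electrons per atom = n(e⁻)/n(Fe) = 0.07381 / 0.03688 = 2.00 ≈ 2, so the ion is Fe²⁺.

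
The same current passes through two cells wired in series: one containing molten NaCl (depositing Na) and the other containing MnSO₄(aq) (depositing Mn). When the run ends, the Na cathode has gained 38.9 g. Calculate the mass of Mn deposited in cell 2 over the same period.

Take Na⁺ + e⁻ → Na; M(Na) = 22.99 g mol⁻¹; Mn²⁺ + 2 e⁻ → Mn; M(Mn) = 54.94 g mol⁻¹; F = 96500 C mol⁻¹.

46.5 g

n(Na) = 38.9 / 22.99 = 1.692 mol.
Since Na⁺ + e⁻ → Na, n(e⁻) passed = 1 × 1.692 = 1.692 mol.
Cells in series carry the same charge, so the same 1.692 mol of electrons passes through cell 2.
Mn²⁺ + 2 e⁻ → Mn, so n(Mn) = 1.692 / 2 = 0.8460 mol.
m(Mn) = 0.8460 × 54.94 = 46.5 g.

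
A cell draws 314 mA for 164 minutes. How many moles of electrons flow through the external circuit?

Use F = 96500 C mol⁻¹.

0.0320 mol

Q = I·t = 0.3140 A × 9840.0 s = 3090 C.
n(e⁻) = Q/F = 3090 / 96500 = 0.0320 mol.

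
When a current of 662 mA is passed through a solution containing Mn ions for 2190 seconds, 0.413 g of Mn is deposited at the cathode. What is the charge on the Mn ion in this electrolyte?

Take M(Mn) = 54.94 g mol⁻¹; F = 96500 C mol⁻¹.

+2

Q = I·t = 0.6620 A × 2190.0 s = 1450 C, so n(e⁻) = 1450/96500 = 0.01502 mol.
n(Mn) deposited = 0.413 / 54.94 = 0.007517 mol.
Electrons per atom = n(e⁻)/n(Mn) = 0.01502 / 0.007517 = 2.00 ≈ 2, so the ion is Mn²⁺.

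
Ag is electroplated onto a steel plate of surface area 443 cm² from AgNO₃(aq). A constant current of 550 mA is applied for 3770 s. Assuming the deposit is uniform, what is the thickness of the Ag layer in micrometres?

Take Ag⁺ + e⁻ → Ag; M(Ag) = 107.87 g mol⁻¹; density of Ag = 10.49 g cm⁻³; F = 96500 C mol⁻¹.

4.99 μm

Q = I·t = 0.5500 × 3770.0 = 2074 C; n(e⁻) = 0.02149 mol.
n(Ag) = n(e⁻)/1 = 0.02149 mol, so m = 0.02149 × 107.87 = 2.318 g.
Volume = m/ρ = 2.318 / 10.49 = 0.2210 cm³.
Thickness = V/A = 0.2210 / 443 = 4.99 × 10⁻⁴ cm = 4.99 μm.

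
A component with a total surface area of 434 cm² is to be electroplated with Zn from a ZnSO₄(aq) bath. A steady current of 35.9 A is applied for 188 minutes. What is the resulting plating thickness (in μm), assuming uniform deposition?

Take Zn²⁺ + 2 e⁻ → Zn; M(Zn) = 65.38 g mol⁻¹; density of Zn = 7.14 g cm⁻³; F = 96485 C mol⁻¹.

Q = I·t = 35.90 × 11280 = 405000 C; n(e⁻) = 4.197 mol.
n(Zn) = n(e⁻)/2 = 2.099 mol, so m = 2.099 × 65.38 = 137.2 g.
Volume = m/ρ = 137.2 / 7.14 = 19.22 cm³.
Thickness = V/A = 19.22 / 434 = 0.0443 cm = 443 μm.

443 μm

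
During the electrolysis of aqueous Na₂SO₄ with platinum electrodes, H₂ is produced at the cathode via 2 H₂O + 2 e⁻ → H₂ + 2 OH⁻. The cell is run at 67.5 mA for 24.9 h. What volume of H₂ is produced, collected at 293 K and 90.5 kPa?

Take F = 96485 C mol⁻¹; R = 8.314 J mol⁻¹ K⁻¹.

0.844 L

Q = I·t = 0.06750 A × 89640 s = 6051 C.
n(e⁻) = Q/F = 6051 / 96485 = 0.06271 mol.
2 electrons are transferred per H₂ molecule, so n(H₂) = 0.06271 / 2 = 0.03136 mol.
V = nRT/P = (0.03136 × 8.314 × 293) / (90.5 × 10³ Pa) = 8.44 × 10⁻⁴ m³ = 0.844 L.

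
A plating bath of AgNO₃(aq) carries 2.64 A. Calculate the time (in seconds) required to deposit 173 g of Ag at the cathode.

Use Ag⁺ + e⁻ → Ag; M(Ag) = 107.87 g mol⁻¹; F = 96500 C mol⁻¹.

58600 s

n(Ag) = m/M = 173 / 107.87 = 1.604 mol.
Each Ag atom requires 1 electron, so n(e⁻) = 1 × 1.604 = 1.604 mol.
Q = n(e⁻)·F = 1.604 × 96500 = 154800 C.
t = Q/I = 154800 / 2.640 A = 58620 s.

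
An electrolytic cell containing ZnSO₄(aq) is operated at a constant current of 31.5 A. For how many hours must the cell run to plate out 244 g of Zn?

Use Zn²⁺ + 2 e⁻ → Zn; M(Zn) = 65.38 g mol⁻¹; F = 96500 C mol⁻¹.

6.35 h

n(Zn) = m/M = 244 / 65.38 = 3.732 mol.
Each Zn atom requires 2 electrons, so n(e⁻) = 2 × 3.732 = 7.464 mol.
Q = n(e⁻)·F = 7.464 × 96500 = 720300 C.
t = Q/I = 720300 / 31.50 A = 22870 s = 6.35 h.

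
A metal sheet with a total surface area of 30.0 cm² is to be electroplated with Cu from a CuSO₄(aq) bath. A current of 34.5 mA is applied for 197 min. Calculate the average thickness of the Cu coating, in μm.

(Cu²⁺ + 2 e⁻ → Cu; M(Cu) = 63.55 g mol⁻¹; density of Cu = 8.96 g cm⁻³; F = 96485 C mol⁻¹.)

5.00 μm

Q = I·t = 0.03450 × 11820 = 407.8 C; n(e⁻) = 0.004226 mol.
n(Cu) = n(e⁻)/2 = 0.002113 mol, so m = 0.002113 × 63.55 = 0.1343 g.
Volume = m/ρ = 0.1343 / 8.96 = 0.01499 cm³.
Thickness = V/A = 0.01499 / 30.0 = 5.00 × 10⁻⁴ cm = 5.00 μm.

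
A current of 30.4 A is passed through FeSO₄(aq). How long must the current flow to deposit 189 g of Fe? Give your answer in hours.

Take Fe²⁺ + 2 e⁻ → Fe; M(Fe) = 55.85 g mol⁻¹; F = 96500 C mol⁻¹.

n(Fe) = m/M = 189 / 55.85 = 3.384 mol.
Each Fe atom requires 2 electrons, so n(e⁻) = 2 × 3.384 = 6.768 mol.
Q = n(e⁻)·F = 6.768 × 96500 = 653100 C.
t = Q/I = 653100 / 30.40 A = 21480 s = 5.97 h.

5.97 h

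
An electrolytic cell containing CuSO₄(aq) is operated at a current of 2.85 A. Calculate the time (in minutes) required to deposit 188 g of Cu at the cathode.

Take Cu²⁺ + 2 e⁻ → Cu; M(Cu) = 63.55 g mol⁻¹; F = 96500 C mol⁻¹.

n(Cu) = m/M = 188 / 63.55 = 2.958 mol.
Each Cu atom requires 2 electrons, so n(e⁻) = 2 × 2.958 = 5.917 mol.
Q = n(e⁻)·F = 5.917 × 96500 = 571000 C.
t = Q/I = 571000 / 2.850 A = 200300 s = 3340 min.

3340 min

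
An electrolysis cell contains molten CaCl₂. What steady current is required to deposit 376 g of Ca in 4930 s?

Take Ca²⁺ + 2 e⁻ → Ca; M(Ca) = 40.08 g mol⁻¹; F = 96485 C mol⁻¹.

367 A

n(Ca) = 376 / 40.08 = 9.381 mol.
n(e⁻) = 2 × 9.381 = 18.76 mol.
Q = n(e⁻)·F = 18.76 × 96485 = 1810000 C.
I = Q/t = 1810000 / 4930.0 s = 367 A.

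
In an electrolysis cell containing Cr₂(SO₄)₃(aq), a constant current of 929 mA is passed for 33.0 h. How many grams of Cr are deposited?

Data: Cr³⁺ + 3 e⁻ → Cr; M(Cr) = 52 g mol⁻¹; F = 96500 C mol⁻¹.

Q = I·t = 0.9290 A × 118800 s = 110400 C.
n(e⁻) = Q/F = 110400 / 96500 = 1.144 mol.
Cr³⁺ + 3 e⁻ → Cr, so n(Cr) = n(e⁻)/3 = 0.3812 mol.
m = n·M = 0.3812 × 52 = 19.8 g.

19.8 g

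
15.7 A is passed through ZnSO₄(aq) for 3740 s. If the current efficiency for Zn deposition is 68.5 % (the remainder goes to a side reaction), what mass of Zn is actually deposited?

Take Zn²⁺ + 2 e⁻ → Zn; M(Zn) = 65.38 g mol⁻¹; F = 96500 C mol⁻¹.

13.6 g

Q = I·t = 15.70 × 3740.0 = 58720 C.
n(e⁻) = 58720/96500 = 0.6085 mol; theoretically n(Zn) = 0.6085/2 = 0.3042 mol, m_theo = 19.89 g.
At 68.5 % efficiency, m_actual = 0.685 × 19.89 = 13.6 g.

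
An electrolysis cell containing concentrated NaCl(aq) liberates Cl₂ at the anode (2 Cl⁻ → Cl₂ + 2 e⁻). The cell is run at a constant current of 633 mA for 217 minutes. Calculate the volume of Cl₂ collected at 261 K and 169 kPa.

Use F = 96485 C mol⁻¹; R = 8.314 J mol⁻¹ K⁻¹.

Q = I·t = 0.6330 A × 13020 s = 8242 C.
n(e⁻) = Q/F = 8242 / 96485 = 0.08542 mol.
2 electrons are transferred per Cl₂ molecule, so n(Cl₂) = 0.08542 / 2 = 0.04271 mol.
V = nRT/P = (0.04271 × 8.314 × 261) / (169 × 10³ Pa) = 5.48 × 10⁻⁴ m³ = 0.548 L.

0.548 L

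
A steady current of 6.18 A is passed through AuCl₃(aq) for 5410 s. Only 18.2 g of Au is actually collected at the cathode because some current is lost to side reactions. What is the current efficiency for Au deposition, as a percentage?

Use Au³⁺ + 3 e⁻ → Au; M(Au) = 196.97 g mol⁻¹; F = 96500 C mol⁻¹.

Q = I·t = 6.180 × 5410.0 = 33430 C; n(e⁻) = 33430/96500 = 0.3465 mol.
Theoretical n(Au) = n(e⁻)/3 = 0.1155 mol, i.e. m_theo = 0.1155 × 196.97 = 22.75 g.
Efficiency = m_actual / m_theo = 18.2 / 22.75 = 80.0 %.

80.0 %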